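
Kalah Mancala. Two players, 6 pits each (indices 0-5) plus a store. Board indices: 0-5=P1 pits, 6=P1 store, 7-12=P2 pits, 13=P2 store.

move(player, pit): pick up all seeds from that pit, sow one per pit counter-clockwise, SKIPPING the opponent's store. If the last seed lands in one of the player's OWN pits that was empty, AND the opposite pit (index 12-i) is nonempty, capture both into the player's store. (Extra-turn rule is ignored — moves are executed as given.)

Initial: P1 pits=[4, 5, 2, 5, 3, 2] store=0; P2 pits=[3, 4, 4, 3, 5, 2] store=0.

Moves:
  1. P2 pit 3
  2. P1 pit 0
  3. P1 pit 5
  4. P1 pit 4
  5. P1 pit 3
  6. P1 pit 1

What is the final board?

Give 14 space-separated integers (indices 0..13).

Answer: 0 0 4 1 2 3 4 7 6 5 0 6 3 1

Derivation:
Move 1: P2 pit3 -> P1=[4,5,2,5,3,2](0) P2=[3,4,4,0,6,3](1)
Move 2: P1 pit0 -> P1=[0,6,3,6,4,2](0) P2=[3,4,4,0,6,3](1)
Move 3: P1 pit5 -> P1=[0,6,3,6,4,0](1) P2=[4,4,4,0,6,3](1)
Move 4: P1 pit4 -> P1=[0,6,3,6,0,1](2) P2=[5,5,4,0,6,3](1)
Move 5: P1 pit3 -> P1=[0,6,3,0,1,2](3) P2=[6,6,5,0,6,3](1)
Move 6: P1 pit1 -> P1=[0,0,4,1,2,3](4) P2=[7,6,5,0,6,3](1)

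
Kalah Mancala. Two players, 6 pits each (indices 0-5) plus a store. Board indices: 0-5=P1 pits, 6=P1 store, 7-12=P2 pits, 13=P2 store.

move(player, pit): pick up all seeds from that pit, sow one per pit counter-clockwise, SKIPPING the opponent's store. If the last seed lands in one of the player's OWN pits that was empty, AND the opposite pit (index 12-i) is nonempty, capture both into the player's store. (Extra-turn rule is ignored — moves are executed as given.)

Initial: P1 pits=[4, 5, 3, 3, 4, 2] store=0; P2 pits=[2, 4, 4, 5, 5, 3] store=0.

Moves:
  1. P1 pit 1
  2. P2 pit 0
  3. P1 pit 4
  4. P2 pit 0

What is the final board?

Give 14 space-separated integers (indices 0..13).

Move 1: P1 pit1 -> P1=[4,0,4,4,5,3](1) P2=[2,4,4,5,5,3](0)
Move 2: P2 pit0 -> P1=[4,0,4,4,5,3](1) P2=[0,5,5,5,5,3](0)
Move 3: P1 pit4 -> P1=[4,0,4,4,0,4](2) P2=[1,6,6,5,5,3](0)
Move 4: P2 pit0 -> P1=[4,0,4,4,0,4](2) P2=[0,7,6,5,5,3](0)

Answer: 4 0 4 4 0 4 2 0 7 6 5 5 3 0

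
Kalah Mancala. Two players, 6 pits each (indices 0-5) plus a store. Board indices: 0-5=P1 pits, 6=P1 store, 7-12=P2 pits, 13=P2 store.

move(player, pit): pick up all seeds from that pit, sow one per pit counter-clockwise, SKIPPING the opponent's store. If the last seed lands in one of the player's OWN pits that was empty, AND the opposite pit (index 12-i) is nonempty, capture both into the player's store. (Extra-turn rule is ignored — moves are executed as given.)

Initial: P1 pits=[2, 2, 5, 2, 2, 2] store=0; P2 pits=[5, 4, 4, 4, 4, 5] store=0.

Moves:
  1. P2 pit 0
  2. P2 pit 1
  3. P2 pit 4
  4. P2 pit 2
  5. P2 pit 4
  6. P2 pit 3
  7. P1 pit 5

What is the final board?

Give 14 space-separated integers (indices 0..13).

Move 1: P2 pit0 -> P1=[2,2,5,2,2,2](0) P2=[0,5,5,5,5,6](0)
Move 2: P2 pit1 -> P1=[2,2,5,2,2,2](0) P2=[0,0,6,6,6,7](1)
Move 3: P2 pit4 -> P1=[3,3,6,3,2,2](0) P2=[0,0,6,6,0,8](2)
Move 4: P2 pit2 -> P1=[4,4,6,3,2,2](0) P2=[0,0,0,7,1,9](3)
Move 5: P2 pit4 -> P1=[4,4,6,3,2,2](0) P2=[0,0,0,7,0,10](3)
Move 6: P2 pit3 -> P1=[5,5,7,4,2,2](0) P2=[0,0,0,0,1,11](4)
Move 7: P1 pit5 -> P1=[5,5,7,4,2,0](1) P2=[1,0,0,0,1,11](4)

Answer: 5 5 7 4 2 0 1 1 0 0 0 1 11 4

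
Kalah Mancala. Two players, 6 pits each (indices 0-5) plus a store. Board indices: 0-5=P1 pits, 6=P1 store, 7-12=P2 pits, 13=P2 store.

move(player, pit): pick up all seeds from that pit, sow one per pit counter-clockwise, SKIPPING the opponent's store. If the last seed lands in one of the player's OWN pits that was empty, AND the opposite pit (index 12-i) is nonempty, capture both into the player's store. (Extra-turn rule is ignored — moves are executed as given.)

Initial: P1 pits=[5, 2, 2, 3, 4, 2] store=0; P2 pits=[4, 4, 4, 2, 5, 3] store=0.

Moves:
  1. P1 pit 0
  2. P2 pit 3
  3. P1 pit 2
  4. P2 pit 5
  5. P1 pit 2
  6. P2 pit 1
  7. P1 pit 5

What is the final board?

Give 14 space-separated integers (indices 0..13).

Move 1: P1 pit0 -> P1=[0,3,3,4,5,3](0) P2=[4,4,4,2,5,3](0)
Move 2: P2 pit3 -> P1=[0,3,3,4,5,3](0) P2=[4,4,4,0,6,4](0)
Move 3: P1 pit2 -> P1=[0,3,0,5,6,4](0) P2=[4,4,4,0,6,4](0)
Move 4: P2 pit5 -> P1=[1,4,1,5,6,4](0) P2=[4,4,4,0,6,0](1)
Move 5: P1 pit2 -> P1=[1,4,0,6,6,4](0) P2=[4,4,4,0,6,0](1)
Move 6: P2 pit1 -> P1=[0,4,0,6,6,4](0) P2=[4,0,5,1,7,0](3)
Move 7: P1 pit5 -> P1=[0,4,0,6,6,0](1) P2=[5,1,6,1,7,0](3)

Answer: 0 4 0 6 6 0 1 5 1 6 1 7 0 3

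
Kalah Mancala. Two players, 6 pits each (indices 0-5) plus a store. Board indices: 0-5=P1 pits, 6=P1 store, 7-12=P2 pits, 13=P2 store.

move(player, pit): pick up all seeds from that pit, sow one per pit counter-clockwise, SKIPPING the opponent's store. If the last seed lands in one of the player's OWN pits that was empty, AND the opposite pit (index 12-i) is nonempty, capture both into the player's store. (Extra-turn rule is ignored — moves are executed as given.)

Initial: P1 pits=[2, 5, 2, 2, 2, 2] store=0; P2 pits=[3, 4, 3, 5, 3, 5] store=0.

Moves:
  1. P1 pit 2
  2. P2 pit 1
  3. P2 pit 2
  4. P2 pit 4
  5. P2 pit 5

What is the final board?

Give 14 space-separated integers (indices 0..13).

Answer: 4 7 2 4 4 3 0 4 0 0 7 0 0 3

Derivation:
Move 1: P1 pit2 -> P1=[2,5,0,3,3,2](0) P2=[3,4,3,5,3,5](0)
Move 2: P2 pit1 -> P1=[2,5,0,3,3,2](0) P2=[3,0,4,6,4,6](0)
Move 3: P2 pit2 -> P1=[2,5,0,3,3,2](0) P2=[3,0,0,7,5,7](1)
Move 4: P2 pit4 -> P1=[3,6,1,3,3,2](0) P2=[3,0,0,7,0,8](2)
Move 5: P2 pit5 -> P1=[4,7,2,4,4,3](0) P2=[4,0,0,7,0,0](3)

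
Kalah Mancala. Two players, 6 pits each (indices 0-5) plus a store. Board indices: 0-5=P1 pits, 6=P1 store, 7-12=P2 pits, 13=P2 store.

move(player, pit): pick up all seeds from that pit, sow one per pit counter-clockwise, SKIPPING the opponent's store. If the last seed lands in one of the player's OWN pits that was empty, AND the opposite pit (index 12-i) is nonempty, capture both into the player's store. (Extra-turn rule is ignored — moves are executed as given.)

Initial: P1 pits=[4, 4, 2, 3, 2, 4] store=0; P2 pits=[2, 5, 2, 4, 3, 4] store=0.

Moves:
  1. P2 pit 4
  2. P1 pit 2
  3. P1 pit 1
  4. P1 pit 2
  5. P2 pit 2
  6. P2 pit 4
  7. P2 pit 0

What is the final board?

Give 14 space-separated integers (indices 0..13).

Answer: 5 0 0 0 4 5 0 0 6 0 5 0 6 8

Derivation:
Move 1: P2 pit4 -> P1=[5,4,2,3,2,4](0) P2=[2,5,2,4,0,5](1)
Move 2: P1 pit2 -> P1=[5,4,0,4,3,4](0) P2=[2,5,2,4,0,5](1)
Move 3: P1 pit1 -> P1=[5,0,1,5,4,5](0) P2=[2,5,2,4,0,5](1)
Move 4: P1 pit2 -> P1=[5,0,0,6,4,5](0) P2=[2,5,2,4,0,5](1)
Move 5: P2 pit2 -> P1=[5,0,0,6,4,5](0) P2=[2,5,0,5,1,5](1)
Move 6: P2 pit4 -> P1=[5,0,0,6,4,5](0) P2=[2,5,0,5,0,6](1)
Move 7: P2 pit0 -> P1=[5,0,0,0,4,5](0) P2=[0,6,0,5,0,6](8)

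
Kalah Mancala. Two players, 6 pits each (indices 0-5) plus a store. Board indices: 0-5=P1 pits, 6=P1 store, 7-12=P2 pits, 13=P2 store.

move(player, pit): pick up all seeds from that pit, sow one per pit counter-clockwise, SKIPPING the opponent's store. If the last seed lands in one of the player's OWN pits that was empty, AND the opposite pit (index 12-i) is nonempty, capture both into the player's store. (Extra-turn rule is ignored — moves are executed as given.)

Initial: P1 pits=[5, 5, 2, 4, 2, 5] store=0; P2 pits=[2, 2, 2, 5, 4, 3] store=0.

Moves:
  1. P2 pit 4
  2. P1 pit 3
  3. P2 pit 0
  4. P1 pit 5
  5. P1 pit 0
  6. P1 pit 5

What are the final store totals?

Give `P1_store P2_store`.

Move 1: P2 pit4 -> P1=[6,6,2,4,2,5](0) P2=[2,2,2,5,0,4](1)
Move 2: P1 pit3 -> P1=[6,6,2,0,3,6](1) P2=[3,2,2,5,0,4](1)
Move 3: P2 pit0 -> P1=[6,6,2,0,3,6](1) P2=[0,3,3,6,0,4](1)
Move 4: P1 pit5 -> P1=[6,6,2,0,3,0](2) P2=[1,4,4,7,1,4](1)
Move 5: P1 pit0 -> P1=[0,7,3,1,4,1](3) P2=[1,4,4,7,1,4](1)
Move 6: P1 pit5 -> P1=[0,7,3,1,4,0](4) P2=[1,4,4,7,1,4](1)

Answer: 4 1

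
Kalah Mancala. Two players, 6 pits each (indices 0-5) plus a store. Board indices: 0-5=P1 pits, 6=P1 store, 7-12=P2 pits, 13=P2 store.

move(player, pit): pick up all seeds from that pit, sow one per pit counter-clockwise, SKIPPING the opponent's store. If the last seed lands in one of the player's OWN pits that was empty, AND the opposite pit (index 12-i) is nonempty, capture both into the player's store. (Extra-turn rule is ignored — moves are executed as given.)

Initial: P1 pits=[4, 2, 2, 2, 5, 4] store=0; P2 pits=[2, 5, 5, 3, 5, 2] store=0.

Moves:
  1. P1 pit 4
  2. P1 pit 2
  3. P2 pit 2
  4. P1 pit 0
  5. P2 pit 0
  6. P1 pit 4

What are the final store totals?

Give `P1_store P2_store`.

Answer: 8 1

Derivation:
Move 1: P1 pit4 -> P1=[4,2,2,2,0,5](1) P2=[3,6,6,3,5,2](0)
Move 2: P1 pit2 -> P1=[4,2,0,3,0,5](8) P2=[3,0,6,3,5,2](0)
Move 3: P2 pit2 -> P1=[5,3,0,3,0,5](8) P2=[3,0,0,4,6,3](1)
Move 4: P1 pit0 -> P1=[0,4,1,4,1,6](8) P2=[3,0,0,4,6,3](1)
Move 5: P2 pit0 -> P1=[0,4,1,4,1,6](8) P2=[0,1,1,5,6,3](1)
Move 6: P1 pit4 -> P1=[0,4,1,4,0,7](8) P2=[0,1,1,5,6,3](1)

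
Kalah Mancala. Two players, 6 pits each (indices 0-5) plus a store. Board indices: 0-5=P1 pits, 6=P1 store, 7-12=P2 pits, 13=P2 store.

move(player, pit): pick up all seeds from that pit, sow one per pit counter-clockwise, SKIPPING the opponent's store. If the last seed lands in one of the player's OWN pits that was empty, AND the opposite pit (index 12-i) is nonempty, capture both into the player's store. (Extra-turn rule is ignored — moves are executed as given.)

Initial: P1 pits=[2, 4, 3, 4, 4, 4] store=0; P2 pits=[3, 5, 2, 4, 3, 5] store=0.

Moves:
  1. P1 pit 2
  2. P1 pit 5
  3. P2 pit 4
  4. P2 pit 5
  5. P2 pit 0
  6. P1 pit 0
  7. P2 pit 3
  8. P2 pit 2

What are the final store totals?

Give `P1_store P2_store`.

Move 1: P1 pit2 -> P1=[2,4,0,5,5,5](0) P2=[3,5,2,4,3,5](0)
Move 2: P1 pit5 -> P1=[2,4,0,5,5,0](1) P2=[4,6,3,5,3,5](0)
Move 3: P2 pit4 -> P1=[3,4,0,5,5,0](1) P2=[4,6,3,5,0,6](1)
Move 4: P2 pit5 -> P1=[4,5,1,6,6,0](1) P2=[4,6,3,5,0,0](2)
Move 5: P2 pit0 -> P1=[4,0,1,6,6,0](1) P2=[0,7,4,6,0,0](8)
Move 6: P1 pit0 -> P1=[0,1,2,7,7,0](1) P2=[0,7,4,6,0,0](8)
Move 7: P2 pit3 -> P1=[1,2,3,7,7,0](1) P2=[0,7,4,0,1,1](9)
Move 8: P2 pit2 -> P1=[1,2,3,7,7,0](1) P2=[0,7,0,1,2,2](10)

Answer: 1 10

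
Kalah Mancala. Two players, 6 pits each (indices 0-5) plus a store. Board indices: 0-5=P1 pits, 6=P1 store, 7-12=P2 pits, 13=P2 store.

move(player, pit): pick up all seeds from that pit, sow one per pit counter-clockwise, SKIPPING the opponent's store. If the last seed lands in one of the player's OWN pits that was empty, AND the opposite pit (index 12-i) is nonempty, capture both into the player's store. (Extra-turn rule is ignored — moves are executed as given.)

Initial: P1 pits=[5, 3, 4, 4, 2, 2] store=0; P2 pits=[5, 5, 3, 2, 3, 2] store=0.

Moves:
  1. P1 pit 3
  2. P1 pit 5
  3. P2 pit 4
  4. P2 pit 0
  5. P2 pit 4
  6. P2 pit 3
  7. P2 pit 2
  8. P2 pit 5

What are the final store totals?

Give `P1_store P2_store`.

Answer: 2 5

Derivation:
Move 1: P1 pit3 -> P1=[5,3,4,0,3,3](1) P2=[6,5,3,2,3,2](0)
Move 2: P1 pit5 -> P1=[5,3,4,0,3,0](2) P2=[7,6,3,2,3,2](0)
Move 3: P2 pit4 -> P1=[6,3,4,0,3,0](2) P2=[7,6,3,2,0,3](1)
Move 4: P2 pit0 -> P1=[7,3,4,0,3,0](2) P2=[0,7,4,3,1,4](2)
Move 5: P2 pit4 -> P1=[7,3,4,0,3,0](2) P2=[0,7,4,3,0,5](2)
Move 6: P2 pit3 -> P1=[7,3,4,0,3,0](2) P2=[0,7,4,0,1,6](3)
Move 7: P2 pit2 -> P1=[7,3,4,0,3,0](2) P2=[0,7,0,1,2,7](4)
Move 8: P2 pit5 -> P1=[8,4,5,1,4,1](2) P2=[0,7,0,1,2,0](5)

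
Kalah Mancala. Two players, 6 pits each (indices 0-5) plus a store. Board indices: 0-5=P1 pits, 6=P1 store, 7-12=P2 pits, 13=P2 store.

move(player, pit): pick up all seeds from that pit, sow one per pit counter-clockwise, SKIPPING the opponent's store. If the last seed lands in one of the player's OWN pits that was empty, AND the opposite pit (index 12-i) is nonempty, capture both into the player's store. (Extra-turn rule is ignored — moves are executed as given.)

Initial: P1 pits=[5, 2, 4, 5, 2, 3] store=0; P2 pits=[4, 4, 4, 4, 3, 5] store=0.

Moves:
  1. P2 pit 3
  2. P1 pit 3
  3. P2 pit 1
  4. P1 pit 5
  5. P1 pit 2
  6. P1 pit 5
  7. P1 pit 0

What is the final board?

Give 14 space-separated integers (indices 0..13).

Move 1: P2 pit3 -> P1=[6,2,4,5,2,3](0) P2=[4,4,4,0,4,6](1)
Move 2: P1 pit3 -> P1=[6,2,4,0,3,4](1) P2=[5,5,4,0,4,6](1)
Move 3: P2 pit1 -> P1=[6,2,4,0,3,4](1) P2=[5,0,5,1,5,7](2)
Move 4: P1 pit5 -> P1=[6,2,4,0,3,0](2) P2=[6,1,6,1,5,7](2)
Move 5: P1 pit2 -> P1=[6,2,0,1,4,1](3) P2=[6,1,6,1,5,7](2)
Move 6: P1 pit5 -> P1=[6,2,0,1,4,0](4) P2=[6,1,6,1,5,7](2)
Move 7: P1 pit0 -> P1=[0,3,1,2,5,1](5) P2=[6,1,6,1,5,7](2)

Answer: 0 3 1 2 5 1 5 6 1 6 1 5 7 2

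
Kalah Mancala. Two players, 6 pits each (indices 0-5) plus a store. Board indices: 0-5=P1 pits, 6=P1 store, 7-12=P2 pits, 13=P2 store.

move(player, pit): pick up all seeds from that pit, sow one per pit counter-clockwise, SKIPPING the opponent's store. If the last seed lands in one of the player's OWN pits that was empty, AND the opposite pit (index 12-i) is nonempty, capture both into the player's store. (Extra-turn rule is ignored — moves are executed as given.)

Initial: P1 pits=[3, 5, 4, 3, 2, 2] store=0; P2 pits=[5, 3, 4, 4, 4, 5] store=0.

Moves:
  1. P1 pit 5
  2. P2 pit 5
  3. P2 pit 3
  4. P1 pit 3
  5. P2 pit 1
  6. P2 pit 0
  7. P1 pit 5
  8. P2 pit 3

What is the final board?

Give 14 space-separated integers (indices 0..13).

Answer: 6 6 5 0 3 0 3 0 1 6 0 8 3 3

Derivation:
Move 1: P1 pit5 -> P1=[3,5,4,3,2,0](1) P2=[6,3,4,4,4,5](0)
Move 2: P2 pit5 -> P1=[4,6,5,4,2,0](1) P2=[6,3,4,4,4,0](1)
Move 3: P2 pit3 -> P1=[5,6,5,4,2,0](1) P2=[6,3,4,0,5,1](2)
Move 4: P1 pit3 -> P1=[5,6,5,0,3,1](2) P2=[7,3,4,0,5,1](2)
Move 5: P2 pit1 -> P1=[5,6,5,0,3,1](2) P2=[7,0,5,1,6,1](2)
Move 6: P2 pit0 -> P1=[6,6,5,0,3,1](2) P2=[0,1,6,2,7,2](3)
Move 7: P1 pit5 -> P1=[6,6,5,0,3,0](3) P2=[0,1,6,2,7,2](3)
Move 8: P2 pit3 -> P1=[6,6,5,0,3,0](3) P2=[0,1,6,0,8,3](3)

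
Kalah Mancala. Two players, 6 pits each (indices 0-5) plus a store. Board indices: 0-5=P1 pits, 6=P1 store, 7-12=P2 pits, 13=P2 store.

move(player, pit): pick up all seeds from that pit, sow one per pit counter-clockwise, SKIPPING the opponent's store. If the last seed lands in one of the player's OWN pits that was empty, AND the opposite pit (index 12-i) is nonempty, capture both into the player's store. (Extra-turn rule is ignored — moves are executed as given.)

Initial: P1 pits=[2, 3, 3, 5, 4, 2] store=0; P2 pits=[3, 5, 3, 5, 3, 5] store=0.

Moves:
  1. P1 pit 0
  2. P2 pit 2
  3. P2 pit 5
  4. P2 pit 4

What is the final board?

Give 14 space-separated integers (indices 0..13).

Move 1: P1 pit0 -> P1=[0,4,4,5,4,2](0) P2=[3,5,3,5,3,5](0)
Move 2: P2 pit2 -> P1=[0,4,4,5,4,2](0) P2=[3,5,0,6,4,6](0)
Move 3: P2 pit5 -> P1=[1,5,5,6,5,2](0) P2=[3,5,0,6,4,0](1)
Move 4: P2 pit4 -> P1=[2,6,5,6,5,2](0) P2=[3,5,0,6,0,1](2)

Answer: 2 6 5 6 5 2 0 3 5 0 6 0 1 2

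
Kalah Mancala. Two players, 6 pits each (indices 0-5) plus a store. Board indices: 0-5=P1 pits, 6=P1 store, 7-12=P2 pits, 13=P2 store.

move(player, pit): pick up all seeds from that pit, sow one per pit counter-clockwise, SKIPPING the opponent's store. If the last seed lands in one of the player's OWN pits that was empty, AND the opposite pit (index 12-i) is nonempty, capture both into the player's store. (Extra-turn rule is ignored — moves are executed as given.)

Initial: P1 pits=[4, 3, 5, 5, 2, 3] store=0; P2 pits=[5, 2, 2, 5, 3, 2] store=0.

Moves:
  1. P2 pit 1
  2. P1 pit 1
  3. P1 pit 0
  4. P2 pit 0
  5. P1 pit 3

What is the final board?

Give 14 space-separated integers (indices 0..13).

Move 1: P2 pit1 -> P1=[4,3,5,5,2,3](0) P2=[5,0,3,6,3,2](0)
Move 2: P1 pit1 -> P1=[4,0,6,6,3,3](0) P2=[5,0,3,6,3,2](0)
Move 3: P1 pit0 -> P1=[0,1,7,7,4,3](0) P2=[5,0,3,6,3,2](0)
Move 4: P2 pit0 -> P1=[0,1,7,7,4,3](0) P2=[0,1,4,7,4,3](0)
Move 5: P1 pit3 -> P1=[0,1,7,0,5,4](1) P2=[1,2,5,8,4,3](0)

Answer: 0 1 7 0 5 4 1 1 2 5 8 4 3 0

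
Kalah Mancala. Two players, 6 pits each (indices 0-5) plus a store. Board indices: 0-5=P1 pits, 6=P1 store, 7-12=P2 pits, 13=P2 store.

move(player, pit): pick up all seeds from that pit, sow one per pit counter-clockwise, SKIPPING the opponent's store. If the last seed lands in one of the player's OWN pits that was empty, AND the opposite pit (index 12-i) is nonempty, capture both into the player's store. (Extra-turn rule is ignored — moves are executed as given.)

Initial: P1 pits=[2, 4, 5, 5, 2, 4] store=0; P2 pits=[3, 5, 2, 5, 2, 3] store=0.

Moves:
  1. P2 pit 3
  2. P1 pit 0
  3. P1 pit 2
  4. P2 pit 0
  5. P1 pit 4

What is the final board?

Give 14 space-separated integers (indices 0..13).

Answer: 0 6 0 7 0 6 2 1 7 3 1 4 4 1

Derivation:
Move 1: P2 pit3 -> P1=[3,5,5,5,2,4](0) P2=[3,5,2,0,3,4](1)
Move 2: P1 pit0 -> P1=[0,6,6,6,2,4](0) P2=[3,5,2,0,3,4](1)
Move 3: P1 pit2 -> P1=[0,6,0,7,3,5](1) P2=[4,6,2,0,3,4](1)
Move 4: P2 pit0 -> P1=[0,6,0,7,3,5](1) P2=[0,7,3,1,4,4](1)
Move 5: P1 pit4 -> P1=[0,6,0,7,0,6](2) P2=[1,7,3,1,4,4](1)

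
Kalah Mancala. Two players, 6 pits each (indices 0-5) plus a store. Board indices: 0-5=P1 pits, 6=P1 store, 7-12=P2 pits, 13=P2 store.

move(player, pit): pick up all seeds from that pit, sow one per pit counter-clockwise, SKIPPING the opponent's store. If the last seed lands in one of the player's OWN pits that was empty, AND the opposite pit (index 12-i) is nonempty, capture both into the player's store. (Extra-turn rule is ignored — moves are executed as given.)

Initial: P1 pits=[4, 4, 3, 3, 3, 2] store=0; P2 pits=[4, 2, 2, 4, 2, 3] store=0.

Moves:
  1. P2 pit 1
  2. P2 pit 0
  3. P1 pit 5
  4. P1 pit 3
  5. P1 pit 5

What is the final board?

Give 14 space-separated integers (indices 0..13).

Answer: 4 4 3 0 4 0 3 1 1 4 6 3 3 0

Derivation:
Move 1: P2 pit1 -> P1=[4,4,3,3,3,2](0) P2=[4,0,3,5,2,3](0)
Move 2: P2 pit0 -> P1=[4,4,3,3,3,2](0) P2=[0,1,4,6,3,3](0)
Move 3: P1 pit5 -> P1=[4,4,3,3,3,0](1) P2=[1,1,4,6,3,3](0)
Move 4: P1 pit3 -> P1=[4,4,3,0,4,1](2) P2=[1,1,4,6,3,3](0)
Move 5: P1 pit5 -> P1=[4,4,3,0,4,0](3) P2=[1,1,4,6,3,3](0)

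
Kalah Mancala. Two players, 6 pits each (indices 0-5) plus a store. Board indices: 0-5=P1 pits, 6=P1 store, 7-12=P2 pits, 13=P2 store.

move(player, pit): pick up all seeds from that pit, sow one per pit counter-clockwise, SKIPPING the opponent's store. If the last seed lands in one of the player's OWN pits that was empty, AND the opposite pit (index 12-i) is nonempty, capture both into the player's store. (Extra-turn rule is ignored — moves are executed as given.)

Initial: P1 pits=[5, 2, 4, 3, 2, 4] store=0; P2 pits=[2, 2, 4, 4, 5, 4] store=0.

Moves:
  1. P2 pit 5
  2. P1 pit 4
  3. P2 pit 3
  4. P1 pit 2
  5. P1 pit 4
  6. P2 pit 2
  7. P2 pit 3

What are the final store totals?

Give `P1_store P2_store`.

Answer: 2 3

Derivation:
Move 1: P2 pit5 -> P1=[6,3,5,3,2,4](0) P2=[2,2,4,4,5,0](1)
Move 2: P1 pit4 -> P1=[6,3,5,3,0,5](1) P2=[2,2,4,4,5,0](1)
Move 3: P2 pit3 -> P1=[7,3,5,3,0,5](1) P2=[2,2,4,0,6,1](2)
Move 4: P1 pit2 -> P1=[7,3,0,4,1,6](2) P2=[3,2,4,0,6,1](2)
Move 5: P1 pit4 -> P1=[7,3,0,4,0,7](2) P2=[3,2,4,0,6,1](2)
Move 6: P2 pit2 -> P1=[7,3,0,4,0,7](2) P2=[3,2,0,1,7,2](3)
Move 7: P2 pit3 -> P1=[7,3,0,4,0,7](2) P2=[3,2,0,0,8,2](3)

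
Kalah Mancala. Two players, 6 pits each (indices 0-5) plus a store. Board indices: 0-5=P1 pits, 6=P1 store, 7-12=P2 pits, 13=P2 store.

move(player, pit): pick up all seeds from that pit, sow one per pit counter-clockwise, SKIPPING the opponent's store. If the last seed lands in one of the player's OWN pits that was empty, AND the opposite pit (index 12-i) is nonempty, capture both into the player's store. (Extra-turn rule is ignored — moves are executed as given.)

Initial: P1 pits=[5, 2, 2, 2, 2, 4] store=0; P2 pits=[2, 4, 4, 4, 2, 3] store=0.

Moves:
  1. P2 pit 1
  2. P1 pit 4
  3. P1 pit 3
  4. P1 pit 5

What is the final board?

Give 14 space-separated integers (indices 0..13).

Move 1: P2 pit1 -> P1=[5,2,2,2,2,4](0) P2=[2,0,5,5,3,4](0)
Move 2: P1 pit4 -> P1=[5,2,2,2,0,5](1) P2=[2,0,5,5,3,4](0)
Move 3: P1 pit3 -> P1=[5,2,2,0,1,6](1) P2=[2,0,5,5,3,4](0)
Move 4: P1 pit5 -> P1=[5,2,2,0,1,0](2) P2=[3,1,6,6,4,4](0)

Answer: 5 2 2 0 1 0 2 3 1 6 6 4 4 0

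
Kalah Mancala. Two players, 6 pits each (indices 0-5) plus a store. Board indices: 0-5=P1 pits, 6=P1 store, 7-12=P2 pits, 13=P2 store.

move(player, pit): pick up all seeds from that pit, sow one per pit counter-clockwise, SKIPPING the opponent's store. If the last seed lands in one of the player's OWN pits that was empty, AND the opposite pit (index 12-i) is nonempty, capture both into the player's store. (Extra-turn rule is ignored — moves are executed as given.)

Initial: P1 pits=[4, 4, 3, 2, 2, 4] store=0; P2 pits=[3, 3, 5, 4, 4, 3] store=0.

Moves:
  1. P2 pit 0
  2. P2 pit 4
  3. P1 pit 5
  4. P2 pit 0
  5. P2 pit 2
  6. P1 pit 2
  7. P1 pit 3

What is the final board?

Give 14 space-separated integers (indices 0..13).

Answer: 6 6 0 0 4 2 3 0 6 0 6 1 5 2

Derivation:
Move 1: P2 pit0 -> P1=[4,4,3,2,2,4](0) P2=[0,4,6,5,4,3](0)
Move 2: P2 pit4 -> P1=[5,5,3,2,2,4](0) P2=[0,4,6,5,0,4](1)
Move 3: P1 pit5 -> P1=[5,5,3,2,2,0](1) P2=[1,5,7,5,0,4](1)
Move 4: P2 pit0 -> P1=[5,5,3,2,2,0](1) P2=[0,6,7,5,0,4](1)
Move 5: P2 pit2 -> P1=[6,6,4,2,2,0](1) P2=[0,6,0,6,1,5](2)
Move 6: P1 pit2 -> P1=[6,6,0,3,3,1](2) P2=[0,6,0,6,1,5](2)
Move 7: P1 pit3 -> P1=[6,6,0,0,4,2](3) P2=[0,6,0,6,1,5](2)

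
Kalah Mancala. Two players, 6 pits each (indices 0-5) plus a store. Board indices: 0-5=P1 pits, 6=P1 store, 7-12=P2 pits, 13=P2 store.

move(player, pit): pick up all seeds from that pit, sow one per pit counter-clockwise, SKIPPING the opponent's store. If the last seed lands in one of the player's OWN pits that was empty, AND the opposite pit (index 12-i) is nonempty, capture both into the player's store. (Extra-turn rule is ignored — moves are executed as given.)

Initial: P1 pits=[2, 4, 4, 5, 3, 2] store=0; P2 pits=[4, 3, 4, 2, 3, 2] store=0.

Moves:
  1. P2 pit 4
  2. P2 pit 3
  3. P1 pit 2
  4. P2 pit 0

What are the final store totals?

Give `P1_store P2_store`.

Move 1: P2 pit4 -> P1=[3,4,4,5,3,2](0) P2=[4,3,4,2,0,3](1)
Move 2: P2 pit3 -> P1=[3,4,4,5,3,2](0) P2=[4,3,4,0,1,4](1)
Move 3: P1 pit2 -> P1=[3,4,0,6,4,3](1) P2=[4,3,4,0,1,4](1)
Move 4: P2 pit0 -> P1=[3,4,0,6,4,3](1) P2=[0,4,5,1,2,4](1)

Answer: 1 1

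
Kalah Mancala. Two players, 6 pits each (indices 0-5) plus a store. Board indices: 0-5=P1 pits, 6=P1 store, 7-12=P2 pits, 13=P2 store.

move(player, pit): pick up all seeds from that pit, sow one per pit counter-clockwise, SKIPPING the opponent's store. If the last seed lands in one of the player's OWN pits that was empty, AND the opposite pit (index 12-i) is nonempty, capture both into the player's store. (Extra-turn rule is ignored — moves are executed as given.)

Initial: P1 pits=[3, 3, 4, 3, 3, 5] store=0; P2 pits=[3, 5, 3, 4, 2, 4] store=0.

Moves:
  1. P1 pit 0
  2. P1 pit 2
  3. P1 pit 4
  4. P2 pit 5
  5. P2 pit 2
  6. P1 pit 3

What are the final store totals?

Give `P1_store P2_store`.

Move 1: P1 pit0 -> P1=[0,4,5,4,3,5](0) P2=[3,5,3,4,2,4](0)
Move 2: P1 pit2 -> P1=[0,4,0,5,4,6](1) P2=[4,5,3,4,2,4](0)
Move 3: P1 pit4 -> P1=[0,4,0,5,0,7](2) P2=[5,6,3,4,2,4](0)
Move 4: P2 pit5 -> P1=[1,5,1,5,0,7](2) P2=[5,6,3,4,2,0](1)
Move 5: P2 pit2 -> P1=[0,5,1,5,0,7](2) P2=[5,6,0,5,3,0](3)
Move 6: P1 pit3 -> P1=[0,5,1,0,1,8](3) P2=[6,7,0,5,3,0](3)

Answer: 3 3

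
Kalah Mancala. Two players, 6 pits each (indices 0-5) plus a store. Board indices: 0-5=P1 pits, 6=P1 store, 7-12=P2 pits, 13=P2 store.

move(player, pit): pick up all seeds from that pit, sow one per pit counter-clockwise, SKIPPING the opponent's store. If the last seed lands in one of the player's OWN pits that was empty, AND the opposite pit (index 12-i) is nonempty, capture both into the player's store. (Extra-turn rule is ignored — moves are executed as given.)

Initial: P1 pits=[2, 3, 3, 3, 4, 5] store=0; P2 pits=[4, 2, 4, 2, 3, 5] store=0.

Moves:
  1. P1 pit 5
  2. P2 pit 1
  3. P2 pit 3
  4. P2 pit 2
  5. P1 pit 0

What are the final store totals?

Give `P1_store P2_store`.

Answer: 1 2

Derivation:
Move 1: P1 pit5 -> P1=[2,3,3,3,4,0](1) P2=[5,3,5,3,3,5](0)
Move 2: P2 pit1 -> P1=[2,3,3,3,4,0](1) P2=[5,0,6,4,4,5](0)
Move 3: P2 pit3 -> P1=[3,3,3,3,4,0](1) P2=[5,0,6,0,5,6](1)
Move 4: P2 pit2 -> P1=[4,4,3,3,4,0](1) P2=[5,0,0,1,6,7](2)
Move 5: P1 pit0 -> P1=[0,5,4,4,5,0](1) P2=[5,0,0,1,6,7](2)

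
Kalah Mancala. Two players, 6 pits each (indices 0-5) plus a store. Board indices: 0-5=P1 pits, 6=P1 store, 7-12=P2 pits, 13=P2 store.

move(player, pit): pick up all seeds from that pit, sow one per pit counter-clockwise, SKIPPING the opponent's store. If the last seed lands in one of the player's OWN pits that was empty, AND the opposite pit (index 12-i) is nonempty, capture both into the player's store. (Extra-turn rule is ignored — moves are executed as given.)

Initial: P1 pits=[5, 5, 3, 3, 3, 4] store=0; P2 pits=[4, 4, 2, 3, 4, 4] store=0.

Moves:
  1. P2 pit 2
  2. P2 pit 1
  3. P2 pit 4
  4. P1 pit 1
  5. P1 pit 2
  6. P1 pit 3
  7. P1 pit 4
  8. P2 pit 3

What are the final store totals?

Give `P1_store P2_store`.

Move 1: P2 pit2 -> P1=[5,5,3,3,3,4](0) P2=[4,4,0,4,5,4](0)
Move 2: P2 pit1 -> P1=[5,5,3,3,3,4](0) P2=[4,0,1,5,6,5](0)
Move 3: P2 pit4 -> P1=[6,6,4,4,3,4](0) P2=[4,0,1,5,0,6](1)
Move 4: P1 pit1 -> P1=[6,0,5,5,4,5](1) P2=[5,0,1,5,0,6](1)
Move 5: P1 pit2 -> P1=[6,0,0,6,5,6](2) P2=[6,0,1,5,0,6](1)
Move 6: P1 pit3 -> P1=[6,0,0,0,6,7](3) P2=[7,1,2,5,0,6](1)
Move 7: P1 pit4 -> P1=[6,0,0,0,0,8](4) P2=[8,2,3,6,0,6](1)
Move 8: P2 pit3 -> P1=[7,1,1,0,0,8](4) P2=[8,2,3,0,1,7](2)

Answer: 4 2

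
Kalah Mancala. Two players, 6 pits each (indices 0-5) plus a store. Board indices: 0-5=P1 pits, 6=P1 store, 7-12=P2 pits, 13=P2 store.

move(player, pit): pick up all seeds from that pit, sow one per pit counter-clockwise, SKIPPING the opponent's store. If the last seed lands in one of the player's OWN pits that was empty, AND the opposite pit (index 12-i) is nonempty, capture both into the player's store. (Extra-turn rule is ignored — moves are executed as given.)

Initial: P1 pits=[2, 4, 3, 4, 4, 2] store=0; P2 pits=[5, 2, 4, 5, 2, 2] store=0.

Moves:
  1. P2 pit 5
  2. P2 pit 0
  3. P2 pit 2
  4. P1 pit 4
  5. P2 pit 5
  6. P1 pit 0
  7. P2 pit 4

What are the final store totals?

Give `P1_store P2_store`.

Move 1: P2 pit5 -> P1=[3,4,3,4,4,2](0) P2=[5,2,4,5,2,0](1)
Move 2: P2 pit0 -> P1=[0,4,3,4,4,2](0) P2=[0,3,5,6,3,0](5)
Move 3: P2 pit2 -> P1=[1,4,3,4,4,2](0) P2=[0,3,0,7,4,1](6)
Move 4: P1 pit4 -> P1=[1,4,3,4,0,3](1) P2=[1,4,0,7,4,1](6)
Move 5: P2 pit5 -> P1=[1,4,3,4,0,3](1) P2=[1,4,0,7,4,0](7)
Move 6: P1 pit0 -> P1=[0,5,3,4,0,3](1) P2=[1,4,0,7,4,0](7)
Move 7: P2 pit4 -> P1=[1,6,3,4,0,3](1) P2=[1,4,0,7,0,1](8)

Answer: 1 8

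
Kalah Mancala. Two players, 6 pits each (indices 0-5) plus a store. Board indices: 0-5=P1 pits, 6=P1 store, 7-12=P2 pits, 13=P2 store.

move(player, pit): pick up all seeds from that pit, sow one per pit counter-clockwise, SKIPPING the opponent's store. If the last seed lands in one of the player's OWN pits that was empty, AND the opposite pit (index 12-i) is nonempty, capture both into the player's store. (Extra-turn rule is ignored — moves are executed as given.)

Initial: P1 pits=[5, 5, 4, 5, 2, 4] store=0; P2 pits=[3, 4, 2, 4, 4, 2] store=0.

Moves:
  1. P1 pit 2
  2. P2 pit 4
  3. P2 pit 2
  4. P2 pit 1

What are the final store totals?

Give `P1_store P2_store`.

Move 1: P1 pit2 -> P1=[5,5,0,6,3,5](1) P2=[3,4,2,4,4,2](0)
Move 2: P2 pit4 -> P1=[6,6,0,6,3,5](1) P2=[3,4,2,4,0,3](1)
Move 3: P2 pit2 -> P1=[6,0,0,6,3,5](1) P2=[3,4,0,5,0,3](8)
Move 4: P2 pit1 -> P1=[6,0,0,6,3,5](1) P2=[3,0,1,6,1,4](8)

Answer: 1 8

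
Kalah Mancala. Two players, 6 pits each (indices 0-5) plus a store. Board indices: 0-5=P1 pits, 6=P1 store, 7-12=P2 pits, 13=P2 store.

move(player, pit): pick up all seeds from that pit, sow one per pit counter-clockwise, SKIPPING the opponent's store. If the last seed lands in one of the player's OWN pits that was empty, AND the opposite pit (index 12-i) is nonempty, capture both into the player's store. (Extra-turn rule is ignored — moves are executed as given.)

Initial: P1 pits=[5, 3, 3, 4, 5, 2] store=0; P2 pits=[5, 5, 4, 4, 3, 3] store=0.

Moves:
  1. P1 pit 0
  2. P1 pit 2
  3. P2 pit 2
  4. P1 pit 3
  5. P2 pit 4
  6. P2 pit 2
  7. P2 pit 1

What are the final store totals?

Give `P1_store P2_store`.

Answer: 2 3

Derivation:
Move 1: P1 pit0 -> P1=[0,4,4,5,6,3](0) P2=[5,5,4,4,3,3](0)
Move 2: P1 pit2 -> P1=[0,4,0,6,7,4](1) P2=[5,5,4,4,3,3](0)
Move 3: P2 pit2 -> P1=[0,4,0,6,7,4](1) P2=[5,5,0,5,4,4](1)
Move 4: P1 pit3 -> P1=[0,4,0,0,8,5](2) P2=[6,6,1,5,4,4](1)
Move 5: P2 pit4 -> P1=[1,5,0,0,8,5](2) P2=[6,6,1,5,0,5](2)
Move 6: P2 pit2 -> P1=[1,5,0,0,8,5](2) P2=[6,6,0,6,0,5](2)
Move 7: P2 pit1 -> P1=[2,5,0,0,8,5](2) P2=[6,0,1,7,1,6](3)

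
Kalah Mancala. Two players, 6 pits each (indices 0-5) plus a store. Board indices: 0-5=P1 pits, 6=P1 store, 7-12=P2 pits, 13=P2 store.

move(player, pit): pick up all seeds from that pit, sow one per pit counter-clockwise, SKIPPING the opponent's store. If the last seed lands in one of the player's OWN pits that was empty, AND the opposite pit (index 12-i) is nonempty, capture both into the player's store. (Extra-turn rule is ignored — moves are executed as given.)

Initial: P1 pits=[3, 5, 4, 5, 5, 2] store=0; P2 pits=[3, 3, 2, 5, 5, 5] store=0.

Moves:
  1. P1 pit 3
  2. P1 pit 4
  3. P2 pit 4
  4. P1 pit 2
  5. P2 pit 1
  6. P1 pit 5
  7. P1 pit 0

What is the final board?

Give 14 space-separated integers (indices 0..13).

Answer: 0 7 1 2 2 0 4 7 1 5 8 1 7 2

Derivation:
Move 1: P1 pit3 -> P1=[3,5,4,0,6,3](1) P2=[4,4,2,5,5,5](0)
Move 2: P1 pit4 -> P1=[3,5,4,0,0,4](2) P2=[5,5,3,6,5,5](0)
Move 3: P2 pit4 -> P1=[4,6,5,0,0,4](2) P2=[5,5,3,6,0,6](1)
Move 4: P1 pit2 -> P1=[4,6,0,1,1,5](3) P2=[6,5,3,6,0,6](1)
Move 5: P2 pit1 -> P1=[4,6,0,1,1,5](3) P2=[6,0,4,7,1,7](2)
Move 6: P1 pit5 -> P1=[4,6,0,1,1,0](4) P2=[7,1,5,8,1,7](2)
Move 7: P1 pit0 -> P1=[0,7,1,2,2,0](4) P2=[7,1,5,8,1,7](2)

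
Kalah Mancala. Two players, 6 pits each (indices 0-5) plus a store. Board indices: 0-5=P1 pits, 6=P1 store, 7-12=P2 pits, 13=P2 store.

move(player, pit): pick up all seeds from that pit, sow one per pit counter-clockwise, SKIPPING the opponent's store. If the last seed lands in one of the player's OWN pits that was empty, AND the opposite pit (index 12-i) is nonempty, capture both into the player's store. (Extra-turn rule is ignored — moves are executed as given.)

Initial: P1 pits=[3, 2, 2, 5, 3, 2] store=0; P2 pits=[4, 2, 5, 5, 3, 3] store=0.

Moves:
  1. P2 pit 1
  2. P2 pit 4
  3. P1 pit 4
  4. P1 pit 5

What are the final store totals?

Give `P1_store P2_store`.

Move 1: P2 pit1 -> P1=[3,2,2,5,3,2](0) P2=[4,0,6,6,3,3](0)
Move 2: P2 pit4 -> P1=[4,2,2,5,3,2](0) P2=[4,0,6,6,0,4](1)
Move 3: P1 pit4 -> P1=[4,2,2,5,0,3](1) P2=[5,0,6,6,0,4](1)
Move 4: P1 pit5 -> P1=[4,2,2,5,0,0](2) P2=[6,1,6,6,0,4](1)

Answer: 2 1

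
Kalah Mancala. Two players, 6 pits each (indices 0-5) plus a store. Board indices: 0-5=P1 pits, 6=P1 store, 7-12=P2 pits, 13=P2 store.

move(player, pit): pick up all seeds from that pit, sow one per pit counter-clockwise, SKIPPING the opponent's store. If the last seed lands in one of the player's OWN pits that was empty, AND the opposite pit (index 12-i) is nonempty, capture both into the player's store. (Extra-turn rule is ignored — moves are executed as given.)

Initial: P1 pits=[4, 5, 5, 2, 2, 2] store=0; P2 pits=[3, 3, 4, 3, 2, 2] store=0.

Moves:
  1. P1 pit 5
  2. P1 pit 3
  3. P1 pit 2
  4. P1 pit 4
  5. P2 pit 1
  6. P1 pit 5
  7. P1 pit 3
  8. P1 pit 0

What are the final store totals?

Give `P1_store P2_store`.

Answer: 9 0

Derivation:
Move 1: P1 pit5 -> P1=[4,5,5,2,2,0](1) P2=[4,3,4,3,2,2](0)
Move 2: P1 pit3 -> P1=[4,5,5,0,3,0](6) P2=[0,3,4,3,2,2](0)
Move 3: P1 pit2 -> P1=[4,5,0,1,4,1](7) P2=[1,3,4,3,2,2](0)
Move 4: P1 pit4 -> P1=[4,5,0,1,0,2](8) P2=[2,4,4,3,2,2](0)
Move 5: P2 pit1 -> P1=[4,5,0,1,0,2](8) P2=[2,0,5,4,3,3](0)
Move 6: P1 pit5 -> P1=[4,5,0,1,0,0](9) P2=[3,0,5,4,3,3](0)
Move 7: P1 pit3 -> P1=[4,5,0,0,1,0](9) P2=[3,0,5,4,3,3](0)
Move 8: P1 pit0 -> P1=[0,6,1,1,2,0](9) P2=[3,0,5,4,3,3](0)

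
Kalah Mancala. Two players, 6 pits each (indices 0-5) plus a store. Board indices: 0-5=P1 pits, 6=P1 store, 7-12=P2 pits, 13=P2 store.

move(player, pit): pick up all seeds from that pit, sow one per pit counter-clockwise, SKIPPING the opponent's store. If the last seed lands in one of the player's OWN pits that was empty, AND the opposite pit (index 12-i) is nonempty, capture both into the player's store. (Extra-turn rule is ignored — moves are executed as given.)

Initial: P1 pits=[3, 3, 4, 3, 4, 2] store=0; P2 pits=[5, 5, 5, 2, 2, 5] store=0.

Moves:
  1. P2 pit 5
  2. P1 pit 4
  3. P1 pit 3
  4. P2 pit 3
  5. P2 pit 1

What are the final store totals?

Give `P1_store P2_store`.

Answer: 2 7

Derivation:
Move 1: P2 pit5 -> P1=[4,4,5,4,4,2](0) P2=[5,5,5,2,2,0](1)
Move 2: P1 pit4 -> P1=[4,4,5,4,0,3](1) P2=[6,6,5,2,2,0](1)
Move 3: P1 pit3 -> P1=[4,4,5,0,1,4](2) P2=[7,6,5,2,2,0](1)
Move 4: P2 pit3 -> P1=[0,4,5,0,1,4](2) P2=[7,6,5,0,3,0](6)
Move 5: P2 pit1 -> P1=[1,4,5,0,1,4](2) P2=[7,0,6,1,4,1](7)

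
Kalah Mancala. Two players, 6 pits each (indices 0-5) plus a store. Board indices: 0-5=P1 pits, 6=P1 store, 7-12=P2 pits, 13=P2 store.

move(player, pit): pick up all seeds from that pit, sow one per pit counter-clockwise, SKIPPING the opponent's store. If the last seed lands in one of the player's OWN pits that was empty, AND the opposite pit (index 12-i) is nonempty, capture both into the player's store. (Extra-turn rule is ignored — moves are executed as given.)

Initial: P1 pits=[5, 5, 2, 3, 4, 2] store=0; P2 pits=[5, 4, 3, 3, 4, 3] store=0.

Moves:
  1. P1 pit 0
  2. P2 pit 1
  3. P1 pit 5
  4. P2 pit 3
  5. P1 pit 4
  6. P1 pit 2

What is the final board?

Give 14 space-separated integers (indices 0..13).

Move 1: P1 pit0 -> P1=[0,6,3,4,5,3](0) P2=[5,4,3,3,4,3](0)
Move 2: P2 pit1 -> P1=[0,6,3,4,5,3](0) P2=[5,0,4,4,5,4](0)
Move 3: P1 pit5 -> P1=[0,6,3,4,5,0](1) P2=[6,1,4,4,5,4](0)
Move 4: P2 pit3 -> P1=[1,6,3,4,5,0](1) P2=[6,1,4,0,6,5](1)
Move 5: P1 pit4 -> P1=[1,6,3,4,0,1](2) P2=[7,2,5,0,6,5](1)
Move 6: P1 pit2 -> P1=[1,6,0,5,1,2](2) P2=[7,2,5,0,6,5](1)

Answer: 1 6 0 5 1 2 2 7 2 5 0 6 5 1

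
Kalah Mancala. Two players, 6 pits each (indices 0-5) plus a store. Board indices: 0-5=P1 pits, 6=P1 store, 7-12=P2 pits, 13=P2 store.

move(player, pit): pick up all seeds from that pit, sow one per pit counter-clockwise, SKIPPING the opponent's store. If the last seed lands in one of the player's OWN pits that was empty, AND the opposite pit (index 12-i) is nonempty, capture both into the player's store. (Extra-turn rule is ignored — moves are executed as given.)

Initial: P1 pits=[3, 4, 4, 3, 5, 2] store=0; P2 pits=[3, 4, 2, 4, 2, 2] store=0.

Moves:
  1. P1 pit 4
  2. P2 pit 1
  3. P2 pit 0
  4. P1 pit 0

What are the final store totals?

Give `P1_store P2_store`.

Answer: 1 1

Derivation:
Move 1: P1 pit4 -> P1=[3,4,4,3,0,3](1) P2=[4,5,3,4,2,2](0)
Move 2: P2 pit1 -> P1=[3,4,4,3,0,3](1) P2=[4,0,4,5,3,3](1)
Move 3: P2 pit0 -> P1=[3,4,4,3,0,3](1) P2=[0,1,5,6,4,3](1)
Move 4: P1 pit0 -> P1=[0,5,5,4,0,3](1) P2=[0,1,5,6,4,3](1)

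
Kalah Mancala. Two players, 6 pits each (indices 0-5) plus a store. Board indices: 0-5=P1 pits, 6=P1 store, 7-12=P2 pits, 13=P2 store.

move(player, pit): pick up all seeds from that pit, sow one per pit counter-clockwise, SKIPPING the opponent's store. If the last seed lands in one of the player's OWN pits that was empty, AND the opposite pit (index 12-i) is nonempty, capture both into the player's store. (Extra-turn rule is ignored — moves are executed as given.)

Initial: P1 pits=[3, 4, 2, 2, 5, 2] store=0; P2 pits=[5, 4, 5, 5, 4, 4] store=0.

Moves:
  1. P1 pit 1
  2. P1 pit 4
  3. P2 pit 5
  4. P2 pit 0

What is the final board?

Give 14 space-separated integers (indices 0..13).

Move 1: P1 pit1 -> P1=[3,0,3,3,6,3](0) P2=[5,4,5,5,4,4](0)
Move 2: P1 pit4 -> P1=[3,0,3,3,0,4](1) P2=[6,5,6,6,4,4](0)
Move 3: P2 pit5 -> P1=[4,1,4,3,0,4](1) P2=[6,5,6,6,4,0](1)
Move 4: P2 pit0 -> P1=[4,1,4,3,0,4](1) P2=[0,6,7,7,5,1](2)

Answer: 4 1 4 3 0 4 1 0 6 7 7 5 1 2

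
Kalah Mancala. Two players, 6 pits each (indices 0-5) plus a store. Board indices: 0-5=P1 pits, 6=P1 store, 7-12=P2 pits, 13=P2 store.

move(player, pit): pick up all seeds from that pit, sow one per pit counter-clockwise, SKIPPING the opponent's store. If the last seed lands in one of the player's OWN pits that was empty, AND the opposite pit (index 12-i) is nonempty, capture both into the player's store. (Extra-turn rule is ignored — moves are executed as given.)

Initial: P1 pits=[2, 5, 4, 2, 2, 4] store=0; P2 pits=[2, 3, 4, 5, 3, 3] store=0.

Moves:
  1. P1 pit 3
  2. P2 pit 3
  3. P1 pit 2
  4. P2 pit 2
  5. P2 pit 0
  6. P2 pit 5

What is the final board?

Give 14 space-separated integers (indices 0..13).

Move 1: P1 pit3 -> P1=[2,5,4,0,3,5](0) P2=[2,3,4,5,3,3](0)
Move 2: P2 pit3 -> P1=[3,6,4,0,3,5](0) P2=[2,3,4,0,4,4](1)
Move 3: P1 pit2 -> P1=[3,6,0,1,4,6](1) P2=[2,3,4,0,4,4](1)
Move 4: P2 pit2 -> P1=[3,6,0,1,4,6](1) P2=[2,3,0,1,5,5](2)
Move 5: P2 pit0 -> P1=[3,6,0,0,4,6](1) P2=[0,4,0,1,5,5](4)
Move 6: P2 pit5 -> P1=[4,7,1,1,4,6](1) P2=[0,4,0,1,5,0](5)

Answer: 4 7 1 1 4 6 1 0 4 0 1 5 0 5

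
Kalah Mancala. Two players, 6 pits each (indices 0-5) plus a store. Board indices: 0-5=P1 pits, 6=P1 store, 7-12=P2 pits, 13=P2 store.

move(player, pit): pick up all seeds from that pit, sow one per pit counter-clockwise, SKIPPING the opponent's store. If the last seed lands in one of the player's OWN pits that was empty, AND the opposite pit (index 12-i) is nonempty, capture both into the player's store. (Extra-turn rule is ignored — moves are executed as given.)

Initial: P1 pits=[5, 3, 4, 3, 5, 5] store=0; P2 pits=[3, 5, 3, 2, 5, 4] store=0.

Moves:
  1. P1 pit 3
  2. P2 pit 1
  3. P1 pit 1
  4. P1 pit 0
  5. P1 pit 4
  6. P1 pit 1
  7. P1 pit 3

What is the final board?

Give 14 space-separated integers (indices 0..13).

Answer: 0 0 7 0 1 9 2 4 1 5 4 7 6 1

Derivation:
Move 1: P1 pit3 -> P1=[5,3,4,0,6,6](1) P2=[3,5,3,2,5,4](0)
Move 2: P2 pit1 -> P1=[5,3,4,0,6,6](1) P2=[3,0,4,3,6,5](1)
Move 3: P1 pit1 -> P1=[5,0,5,1,7,6](1) P2=[3,0,4,3,6,5](1)
Move 4: P1 pit0 -> P1=[0,1,6,2,8,7](1) P2=[3,0,4,3,6,5](1)
Move 5: P1 pit4 -> P1=[0,1,6,2,0,8](2) P2=[4,1,5,4,7,6](1)
Move 6: P1 pit1 -> P1=[0,0,7,2,0,8](2) P2=[4,1,5,4,7,6](1)
Move 7: P1 pit3 -> P1=[0,0,7,0,1,9](2) P2=[4,1,5,4,7,6](1)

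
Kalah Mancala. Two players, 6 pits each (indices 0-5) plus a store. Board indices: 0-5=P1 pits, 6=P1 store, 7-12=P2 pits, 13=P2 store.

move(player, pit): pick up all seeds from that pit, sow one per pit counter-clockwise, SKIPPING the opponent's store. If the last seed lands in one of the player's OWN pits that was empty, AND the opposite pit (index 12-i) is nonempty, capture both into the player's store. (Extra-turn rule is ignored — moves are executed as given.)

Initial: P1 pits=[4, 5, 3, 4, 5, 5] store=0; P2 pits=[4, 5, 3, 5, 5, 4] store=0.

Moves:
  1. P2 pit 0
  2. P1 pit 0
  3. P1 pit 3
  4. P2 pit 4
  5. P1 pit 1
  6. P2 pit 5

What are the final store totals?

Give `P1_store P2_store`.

Answer: 2 2

Derivation:
Move 1: P2 pit0 -> P1=[4,5,3,4,5,5](0) P2=[0,6,4,6,6,4](0)
Move 2: P1 pit0 -> P1=[0,6,4,5,6,5](0) P2=[0,6,4,6,6,4](0)
Move 3: P1 pit3 -> P1=[0,6,4,0,7,6](1) P2=[1,7,4,6,6,4](0)
Move 4: P2 pit4 -> P1=[1,7,5,1,7,6](1) P2=[1,7,4,6,0,5](1)
Move 5: P1 pit1 -> P1=[1,0,6,2,8,7](2) P2=[2,8,4,6,0,5](1)
Move 6: P2 pit5 -> P1=[2,1,7,3,8,7](2) P2=[2,8,4,6,0,0](2)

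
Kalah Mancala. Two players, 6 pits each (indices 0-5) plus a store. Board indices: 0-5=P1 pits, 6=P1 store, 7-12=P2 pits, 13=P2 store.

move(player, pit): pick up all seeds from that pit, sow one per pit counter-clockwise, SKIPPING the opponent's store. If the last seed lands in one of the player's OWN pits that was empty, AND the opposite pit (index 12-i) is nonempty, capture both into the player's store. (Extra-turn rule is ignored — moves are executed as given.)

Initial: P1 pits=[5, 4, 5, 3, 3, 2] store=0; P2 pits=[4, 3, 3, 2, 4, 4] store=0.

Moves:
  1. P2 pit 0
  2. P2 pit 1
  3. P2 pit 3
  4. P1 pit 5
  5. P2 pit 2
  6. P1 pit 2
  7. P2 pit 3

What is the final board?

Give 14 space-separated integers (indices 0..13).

Move 1: P2 pit0 -> P1=[5,4,5,3,3,2](0) P2=[0,4,4,3,5,4](0)
Move 2: P2 pit1 -> P1=[5,4,5,3,3,2](0) P2=[0,0,5,4,6,5](0)
Move 3: P2 pit3 -> P1=[6,4,5,3,3,2](0) P2=[0,0,5,0,7,6](1)
Move 4: P1 pit5 -> P1=[6,4,5,3,3,0](1) P2=[1,0,5,0,7,6](1)
Move 5: P2 pit2 -> P1=[7,4,5,3,3,0](1) P2=[1,0,0,1,8,7](2)
Move 6: P1 pit2 -> P1=[7,4,0,4,4,1](2) P2=[2,0,0,1,8,7](2)
Move 7: P2 pit3 -> P1=[7,4,0,4,4,1](2) P2=[2,0,0,0,9,7](2)

Answer: 7 4 0 4 4 1 2 2 0 0 0 9 7 2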